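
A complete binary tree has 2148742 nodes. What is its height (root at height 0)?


In a complete binary tree, level k holds nodes 2^k .. 2^(k+1)-1 (1-indexed).
Height = floor(log2(n)) = floor(log2(2148742)) = 21
Check: 2^21 = 2097152 <= 2148742 < 4194304 = 2^22


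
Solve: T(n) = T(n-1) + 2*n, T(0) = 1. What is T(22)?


Expanding the recurrence:
T(22) = T(21) + 2*22
       = T(20) + 2*21 + 2*22
       ...
       = T(0) + 2*(1 + 2 + ... + 22)
       = 1 + 2 * 22*23/2
       = 1 + 2 * 253
       = 1 + 506 = 507


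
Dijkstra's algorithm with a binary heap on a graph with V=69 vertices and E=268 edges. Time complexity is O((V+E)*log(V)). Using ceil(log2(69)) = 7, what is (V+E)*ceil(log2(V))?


Dijkstra with a binary heap: each vertex is extracted once, each edge may relax once.
Each heap operation costs O(log V).
V + E = 69 + 268 = 337
ceil(log2(69)) = 7 (since 2^6 = 64 < 69 <= 128 = 2^7)
Total heap work = (V+E) * ceil(log2(V)) = 337 * 7 = 2359


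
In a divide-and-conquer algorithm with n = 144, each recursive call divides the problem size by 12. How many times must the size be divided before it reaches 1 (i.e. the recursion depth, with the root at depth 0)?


Number of divisions = log_12(144)
Sizes: 144 -> 12 -> 1 (2 divisions)
Recursion depth = 2


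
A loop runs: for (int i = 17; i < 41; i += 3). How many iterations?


Loop starts at i = 17, increments by 3, stops when i >= 41.
Number of iterations = ceil((41 - 17) / 3)
= ceil(24 / 3)
= 8


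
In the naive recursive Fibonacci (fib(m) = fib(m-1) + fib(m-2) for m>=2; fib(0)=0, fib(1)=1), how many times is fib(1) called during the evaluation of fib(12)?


Let N(m) = number of times fib(m) is called while evaluating fib(12).
N(12) = 1 (the initial call).
N(11) = 1 (only fib(12) calls it).
For 1 <= m <= 10: fib(m) is called by fib(m+1) and fib(m+2), so
  N(m) = N(m+1) + N(m+2).
fib(0) is called only by fib(2), so N(0) = N(2).
Walk down from m=12:
  N(12)=1, N(11)=1, N(10)=2, N(9)=3, N(8)=5, N(7)=8, N(6)=13, N(5)=21, N(4)=34, N(3)=55, N(2)=89, N(1)=144
N(1) = 144


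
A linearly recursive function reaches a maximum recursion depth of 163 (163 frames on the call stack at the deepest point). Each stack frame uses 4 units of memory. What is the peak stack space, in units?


Maximum recursion depth = 163 frames
Memory per frame = 4 units
Total stack space = depth * frame_size
= 163 * 4 = 652


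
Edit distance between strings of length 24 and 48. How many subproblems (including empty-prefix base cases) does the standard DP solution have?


The table includes base cases (empty prefixes).
Rows: (m+1) = 25
Columns: (n+1) = 49
Total = 25 * 49 = 1225


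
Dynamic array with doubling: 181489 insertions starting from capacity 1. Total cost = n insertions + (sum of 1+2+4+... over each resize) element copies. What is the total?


n = 181489
Insertion costs: 181489
Resizes copy 1, 2, 4, ... up to the largest power of 2 that is <= n-1 = 181488, i.e. 131072.
Copy costs = 1 + 2 + 4 + 8 + 16 + 32 + 64 + 128 + 256 + 512 + 1024 + 2048 + 4096 + 8192 + 16384 + 32768 + 65536 + 131072 = 262143
Total = 181489 + 262143 = 443632


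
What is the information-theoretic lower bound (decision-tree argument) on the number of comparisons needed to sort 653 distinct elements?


A binary decision tree of height h has at most 2^h leaves and needs at least n! of them, so h >= ceil(log2(n!)).
653! is far too large to multiply out, so use Stirling's series:
  ln(n!) ~ n ln n - n + (1/2) ln(2 pi n) + 1/(12n)  (error below 1/(360 n^3), negligible here)
  ln(653) = 6.4815771
  n ln n = 653 * 6.4815771 = 4232.4698
  (1/2) ln(2 pi * 653) = (1/2) ln(4102.9200) = 4.1597
  1/(12*653) = 0.0001
  ln(653!) ~ 4232.4698 - 653 + 4.1597 + 0.0001 = 3583.6296
Convert to base 2: log2(653!) = 3583.6296 / ln 2 = 3583.6296 / 0.69314718 = 5170.0847
ceil(5170.0847) = 5171


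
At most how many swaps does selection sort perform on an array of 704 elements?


Each of the 703 passes places one element in its final position.
Pass 1: swap minimum into position 0
Pass 2: swap minimum of remaining into position 1
...
Pass 703: last two elements, one swap
Maximum swaps = 704 - 1 = 703


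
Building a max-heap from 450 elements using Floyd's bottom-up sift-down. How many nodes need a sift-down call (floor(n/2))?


In a heap of 450 elements (0-indexed array):
  Last element index: 449
  Parent of last element: floor((449 - 1) / 2) = 224
  Internal nodes: indices 0 to 224
  Count = floor(450/2) = 225


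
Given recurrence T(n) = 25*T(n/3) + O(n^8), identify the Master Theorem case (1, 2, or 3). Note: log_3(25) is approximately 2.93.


Master Theorem parameters: a=25, b=3, c=8
log_b(a) = 2.93
Compare b^c with a: 3^8 = 6561 > 25, so c > log_b(a).
Comparing c=8 vs log_b(a)=2.93:
8 > 2.93 => Case 3
Result: T(n) = O(n^8)
Master Theorem case = 3


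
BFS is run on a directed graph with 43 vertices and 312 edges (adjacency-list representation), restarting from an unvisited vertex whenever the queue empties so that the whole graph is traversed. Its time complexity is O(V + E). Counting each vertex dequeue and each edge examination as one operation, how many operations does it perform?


A full BFS traversal dequeues each vertex exactly once and examines each directed edge exactly once.
V = 43 (vertex processing cost)
E = 312 (edge examination cost)
Total operations proportional to V + E = 43 + 312 = 355


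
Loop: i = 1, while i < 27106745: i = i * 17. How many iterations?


i multiplies by 17 each step:
i = 1 -> 17 -> 289 -> 4913 -> 83521 -> 1419857 -> 24137569 -> 410338673 (stop)
Iterations = ceil(log_17(27106745)) = 7


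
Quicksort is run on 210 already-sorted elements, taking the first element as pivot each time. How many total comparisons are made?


Sum of comparisons per partition:
209 + 208 + ... + 1 + 0
= 210 * (210 - 1) / 2
= 210 * 209 / 2
= 21945


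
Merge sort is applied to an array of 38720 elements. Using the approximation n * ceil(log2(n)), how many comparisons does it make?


Merge sort divides the array into halves recursively.
Number of levels = ceil(log2(38720)) = 16
At each level, approximately n = 38720 comparisons are needed for merging.
Total comparisons ~ n * ceil(log2(n)) = 38720 * 16 = 619520


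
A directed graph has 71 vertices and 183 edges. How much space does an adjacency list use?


Adjacency list: one list head per vertex + one entry per edge
Vertex heads: 71
Edge entries: 183
Total = 71 + 183 = 254


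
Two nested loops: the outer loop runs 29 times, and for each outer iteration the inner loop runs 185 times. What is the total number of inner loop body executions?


Outer loop: 29 iterations
Inner loop: 185 iterations per outer iteration
Total = 29 * 185 = 5365


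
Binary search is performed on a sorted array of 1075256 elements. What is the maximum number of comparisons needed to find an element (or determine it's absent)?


Binary search halves the search space each comparison:
  Step 1: search space = 1075256 -> 537628
  Step 2: search space = 537628 -> 268814
  Step 3: search space = 268814 -> 134407
  Step 4: search space = 134407 -> 67203
  Step 5: search space = 67203 -> 33601
  Step 6: search space = 33601 -> 16800
  Step 7: search space = 16800 -> 8400
  Step 8: search space = 8400 -> 4200
  Step 9: search space = 4200 -> 2100
  Step 10: search space = 2100 -> 1050
  Step 11: search space = 1050 -> 525
  Step 12: search space = 525 -> 262
  Step 13: search space = 262 -> 131
  Step 14: search space = 131 -> 65
  Step 15: search space = 65 -> 32
  Step 16: search space = 32 -> 16
  Step 17: search space = 16 -> 8
  Step 18: search space = 8 -> 4
  Step 19: search space = 4 -> 2
  Step 20: search space = 2 -> 1
  Step 21: search space = 1 (final check)
Maximum comparisons = floor(log2(1075256)) + 1 = 20 + 1 = 21


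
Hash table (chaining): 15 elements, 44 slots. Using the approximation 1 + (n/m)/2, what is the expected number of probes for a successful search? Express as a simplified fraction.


Computing expected probes:
alpha = 15/44
= 1 + alpha/2
= 1 + 15/(2*44)
= (2*44 + 15) / (2*44)
= 103/88


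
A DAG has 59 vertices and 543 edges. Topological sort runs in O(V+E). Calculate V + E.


V = 59 (vertex processing)
E = 543 (edge processing)
V + E = 59 + 543 = 602


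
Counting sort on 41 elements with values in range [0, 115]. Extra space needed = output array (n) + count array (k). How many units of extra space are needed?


Output array size: 41 (to store sorted result)
Count array size: 116 (one slot per possible value, range 0 to 115)
Total extra space = 41 + 116 = 157


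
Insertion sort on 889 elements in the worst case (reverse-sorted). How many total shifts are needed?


In the worst case (reverse-sorted), each element shifts past all previous:
  Element 1: 1 shifts
  Element 2: 2 shifts
  Element 3: 3 shifts
  Element 4: 4 shifts
  Element 5: 5 shifts
  ...
  Element 888: 888 shifts
Total = 1 + 2 + ... + 888
= 889*(889-1)/2 = 394716


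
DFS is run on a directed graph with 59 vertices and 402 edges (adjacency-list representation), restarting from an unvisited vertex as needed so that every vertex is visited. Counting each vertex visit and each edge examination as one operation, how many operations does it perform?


A full DFS traversal processes each vertex exactly once (push/pop on stack).
Each directed edge is examined once.
V = 59, E = 402
V + E = 461


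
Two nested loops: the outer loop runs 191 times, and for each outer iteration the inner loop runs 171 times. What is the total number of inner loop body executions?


Outer loop: 191 iterations
Inner loop: 171 iterations per outer iteration
Total = 191 * 171 = 32661


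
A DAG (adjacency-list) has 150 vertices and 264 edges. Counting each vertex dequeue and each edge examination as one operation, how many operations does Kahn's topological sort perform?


V = 150 (vertex processing)
E = 264 (edge processing)
V + E = 150 + 264 = 414


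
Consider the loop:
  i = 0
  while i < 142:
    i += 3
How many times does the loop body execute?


Starting at i = 0, each iteration adds 3.
Iterations until i >= 142:
  Iteration 1: i = 0 -> i = 3
  Iteration 2: i = 3 -> i = 6
  Iteration 3: i = 6 -> i = 9
  Iteration 4: i = 9 -> i = 12
  Iteration 5: i = 12 -> i = 15
  Iteration 6: i = 15 -> i = 18
  Iteration 7: i = 18 -> i = 21
  Iteration 8: i = 21 -> i = 24
  ... continuing ...
Total iterations = ceil(142/3) = 48


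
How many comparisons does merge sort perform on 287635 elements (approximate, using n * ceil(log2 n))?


Recursion depth: ceil(log2(287635)) = 19
Each recursion level merges n = 287635 elements
Total = 287635 * 19 = 5465065


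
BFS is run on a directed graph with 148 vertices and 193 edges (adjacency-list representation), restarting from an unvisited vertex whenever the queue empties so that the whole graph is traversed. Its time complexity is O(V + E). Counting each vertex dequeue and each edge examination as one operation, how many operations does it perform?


A full BFS traversal dequeues each vertex exactly once and examines each directed edge exactly once.
V = 148 (vertex processing cost)
E = 193 (edge examination cost)
Total operations proportional to V + E = 148 + 193 = 341


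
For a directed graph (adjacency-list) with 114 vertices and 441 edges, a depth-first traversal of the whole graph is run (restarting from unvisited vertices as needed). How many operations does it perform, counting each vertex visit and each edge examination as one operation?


A full DFS traversal visits each vertex once and examines each edge once.
V = 114
E = 441
Sum = 114 + 441 = 555


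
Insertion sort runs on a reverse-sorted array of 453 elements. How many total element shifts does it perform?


Sum of shifts = 1 + 2 + 3 + ... + 452
= 453 * 452 / 2
= 204756 / 2
= 102378


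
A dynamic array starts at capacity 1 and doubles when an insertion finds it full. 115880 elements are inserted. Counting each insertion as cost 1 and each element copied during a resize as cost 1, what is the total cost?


n = 115880
Insertion costs: 115880
Resizes copy 1, 2, 4, ... up to the largest power of 2 that is <= n-1 = 115879, i.e. 65536.
Copy costs = 1 + 2 + 4 + 8 + 16 + 32 + 64 + 128 + 256 + 512 + 1024 + 2048 + 4096 + 8192 + 16384 + 32768 + 65536 = 131071
Total = 115880 + 131071 = 246951


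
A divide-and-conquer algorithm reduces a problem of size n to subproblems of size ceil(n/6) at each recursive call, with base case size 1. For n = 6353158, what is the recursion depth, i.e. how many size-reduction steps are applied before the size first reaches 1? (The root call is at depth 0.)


Each step divides the size by 6 (rounding up); after k steps the size is ceil(n/6^k), which equals 1 exactly when 6^k >= n.
So the depth is the smallest k with 6^k >= 6353158, i.e. ceil(log_6(6353158)).
6^8 = 1679616 < 6353158 <= 10077696 = 6^9
Recursion depth = 9


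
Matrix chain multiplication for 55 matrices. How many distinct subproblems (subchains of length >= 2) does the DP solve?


Subproblems are indexed by (i, j) where i < j.
Number of such pairs = n*(n-1)/2
= 55 * 54 / 2
= 1485


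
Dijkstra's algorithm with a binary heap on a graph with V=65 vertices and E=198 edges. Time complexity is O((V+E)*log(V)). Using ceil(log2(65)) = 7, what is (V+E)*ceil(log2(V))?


Dijkstra with a binary heap: each vertex is extracted once, each edge may relax once.
Each heap operation costs O(log V).
V + E = 65 + 198 = 263
ceil(log2(65)) = 7 (since 2^6 = 64 < 65 <= 128 = 2^7)
Total heap work = (V+E) * ceil(log2(V)) = 263 * 7 = 1841


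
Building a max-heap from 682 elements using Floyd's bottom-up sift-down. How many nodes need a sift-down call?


In a heap of 682 elements (0-indexed array):
  Last element index: 681
  Parent of last element: floor((681 - 1) / 2) = 340
  Internal nodes: indices 0 to 340
  Count = floor(682/2) = 341


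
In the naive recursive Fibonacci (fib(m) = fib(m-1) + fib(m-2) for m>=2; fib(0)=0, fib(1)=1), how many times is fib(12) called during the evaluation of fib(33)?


Let N(m) = number of times fib(m) is called while evaluating fib(33).
N(33) = 1 (the initial call).
N(32) = 1 (only fib(33) calls it).
For 1 <= m <= 31: fib(m) is called by fib(m+1) and fib(m+2), so
  N(m) = N(m+1) + N(m+2).
fib(0) is called only by fib(2), so N(0) = N(2).
Walk down from m=33:
  N(33)=1, N(32)=1, N(31)=2, N(30)=3, N(29)=5, N(28)=8, N(27)=13, N(26)=21, N(25)=34, N(24)=55, N(23)=89, N(22)=144, N(21)=233, N(20)=377, N(19)=610, N(18)=987, N(17)=1597, N(16)=2584, N(15)=4181, N(14)=6765, N(13)=10946, N(12)=17711
N(12) = 17711


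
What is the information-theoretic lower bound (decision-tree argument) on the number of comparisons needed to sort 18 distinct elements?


A binary decision tree of height h has at most 2^h leaves and needs at least n! of them, so h >= ceil(log2(n!)).
Compute 18! as a running product:
  x2 = 2, x3 = 6, x4 = 24, x5 = 120
  x6 = 720, x7 = 5040, x8 = 40320, x9 = 362880
  x10 = 3628800, x11 = 39916800, x12 = 479001600, x13 = 6227020800
  x14 = 87178291200, x15 = 1307674368000, x16 = 20922789888000, x17 = 355687428096000
  x18 = 6402373705728000
18! = 6402373705728000
Bracket between powers of 2:
  2^52 = 4503599627370496 < 6402373705728000 <= 9007199254740992 = 2^53
So ceil(log2(18!)) = 53


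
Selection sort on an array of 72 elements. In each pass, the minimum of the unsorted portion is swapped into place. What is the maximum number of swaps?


Selection sort performs one swap per pass:
  Pass 1: find min in positions 0 to 71, swap with position 0
  Pass 2: find min in positions 1 to 71, swap with position 1
  Pass 3: find min in positions 2 to 71, swap with position 2
  Pass 4: find min in positions 3 to 71, swap with position 3
  Pass 5: find min in positions 4 to 71, swap with position 4
  ... (66 more passes)
Total passes (and swaps) = n - 1 = 72 - 1 = 71


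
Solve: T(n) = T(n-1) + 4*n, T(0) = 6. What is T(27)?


Expanding the recurrence:
T(27) = T(26) + 4*27
       = T(25) + 4*26 + 4*27
       ...
       = T(0) + 4*(1 + 2 + ... + 27)
       = 6 + 4 * 27*28/2
       = 6 + 4 * 378
       = 6 + 1512 = 1518


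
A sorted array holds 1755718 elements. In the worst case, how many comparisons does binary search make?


Halving sequence: 1755718 -> 877859 -> 438929 -> 219464 -> 109732 -> 54866 -> 27433 -> 13716 -> 6858 -> 3429 -> 1714 -> 857 -> 428 -> 214 -> 107 -> 53 -> 26 -> 13 -> 6 -> 3 -> 1
Number of halvings = 20
Max comparisons = 20 + 1 = 21


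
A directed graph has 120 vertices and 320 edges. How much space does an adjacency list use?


Adjacency list: one list head per vertex + one entry per edge
Vertex heads: 120
Edge entries: 320
Total = 120 + 320 = 440


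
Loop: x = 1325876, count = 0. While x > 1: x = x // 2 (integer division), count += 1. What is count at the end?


The variable x halves each step:
x = 1325876 -> 662938 -> 331469 -> 165734 -> 82867 -> 41433 -> 20716 -> 10358 -> 5179 -> 2589 -> 1294 -> 647 -> 323 -> 161 -> 80 -> 40 -> 20 -> 10 -> 5 -> 2 -> 1
Number of halvings = floor(log2(1325876)) = 20


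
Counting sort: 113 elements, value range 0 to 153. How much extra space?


n = 113 (output array)
k = 154 (count array for 154 distinct values)
Extra space = 113 + 154 = 267


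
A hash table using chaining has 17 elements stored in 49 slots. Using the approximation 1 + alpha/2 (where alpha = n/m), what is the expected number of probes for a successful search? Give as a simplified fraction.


Load factor alpha = n/m = 17/49
Expected probes = 1 + alpha/2 = 1 + 17/(2*49)
= 1 + 17/98
= 98/98 + 17/98
= 115/98


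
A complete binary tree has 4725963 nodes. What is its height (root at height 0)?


In a complete binary tree, level k holds nodes 2^k .. 2^(k+1)-1 (1-indexed).
Height = floor(log2(n)) = floor(log2(4725963)) = 22
Check: 2^22 = 4194304 <= 4725963 < 8388608 = 2^23


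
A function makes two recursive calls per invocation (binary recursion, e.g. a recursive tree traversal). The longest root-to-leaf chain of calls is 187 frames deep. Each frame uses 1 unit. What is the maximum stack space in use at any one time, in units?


Binary recursion: the two calls run one after the other, so only one root-to-leaf chain of frames is on the stack at a time.
Maximum depth (longest chain) = 187 frames
Each frame = 1 unit
Max stack space = 187 * 1 = 187


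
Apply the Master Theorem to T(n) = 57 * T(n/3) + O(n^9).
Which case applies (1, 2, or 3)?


The Master Theorem: T(n) = a*T(n/b) + O(n^c)
  a = 57, b = 3, c = 9
log_b(a) = log_3(57) ~ 3.68
Compare b^c with a: 3^9 = 19683 > 57, so c > log_b(a).
Since c > log_b(a), Case 3 applies.
T(n) = O(n^9)
Master Theorem case = 3


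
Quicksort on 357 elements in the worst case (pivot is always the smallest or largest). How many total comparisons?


In the worst case, each partition step picks the worst pivot:
  Partition 1: 356 comparisons (n-1 elements to compare)
  Partition 2: 355 comparisons
  Partition 3: 354 comparisons
  Partition 4: 353 comparisons
  Partition 5: 352 comparisons
  ...
  Last partition: 0 comparisons
Total = (n-1) + (n-2) + ... + 1 + 0 = n*(n-1)/2
= 357*356/2 = 63546


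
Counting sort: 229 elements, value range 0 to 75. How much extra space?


n = 229 (output array)
k = 76 (count array for 76 distinct values)
Extra space = 229 + 76 = 305


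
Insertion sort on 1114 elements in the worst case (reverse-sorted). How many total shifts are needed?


In the worst case (reverse-sorted), each element shifts past all previous:
  Element 1: 1 shifts
  Element 2: 2 shifts
  Element 3: 3 shifts
  Element 4: 4 shifts
  Element 5: 5 shifts
  ...
  Element 1113: 1113 shifts
Total = 1 + 2 + ... + 1113
= 1114*(1114-1)/2 = 619941


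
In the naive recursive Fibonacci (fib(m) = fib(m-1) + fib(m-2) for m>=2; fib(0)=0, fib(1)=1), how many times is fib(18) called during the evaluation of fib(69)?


Let N(m) = number of times fib(m) is called while evaluating fib(69).
N(69) = 1 (the initial call).
N(68) = 1 (only fib(69) calls it).
For 1 <= m <= 67: fib(m) is called by fib(m+1) and fib(m+2), so
  N(m) = N(m+1) + N(m+2).
fib(0) is called only by fib(2), so N(0) = N(2).
Walk down from m=69:
  N(69)=1, N(68)=1, N(67)=2, N(66)=3, N(65)=5, N(64)=8, N(63)=13, N(62)=21, N(61)=34, N(60)=55, N(59)=89, N(58)=144, N(57)=233, N(56)=377, N(55)=610, N(54)=987, N(53)=1597, N(52)=2584, N(51)=4181, N(50)=6765, N(49)=10946, N(48)=17711, N(47)=28657, N(46)=46368, N(45)=75025, N(44)=121393, N(43)=196418, N(42)=317811, N(41)=514229, N(40)=832040, N(39)=1346269, N(38)=2178309, N(37)=3524578, N(36)=5702887, N(35)=9227465, N(34)=14930352, N(33)=24157817, N(32)=39088169, N(31)=63245986, N(30)=102334155, N(29)=165580141, N(28)=267914296, N(27)=433494437, N(26)=701408733, N(25)=1134903170, N(24)=1836311903, N(23)=2971215073, N(22)=4807526976, N(21)=7778742049, N(20)=12586269025, N(19)=20365011074, N(18)=32951280099
N(18) = 32951280099


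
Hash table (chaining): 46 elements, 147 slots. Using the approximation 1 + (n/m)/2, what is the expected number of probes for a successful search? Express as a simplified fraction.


Computing expected probes:
alpha = 46/147
= 1 + alpha/2
= 1 + 46/(2*147)
= (2*147 + 46) / (2*147)
= 340/294 = 170/147


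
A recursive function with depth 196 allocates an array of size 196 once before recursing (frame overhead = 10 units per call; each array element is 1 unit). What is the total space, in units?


Array allocation: 196 units (allocated once)
Stack frames: 196 deep * 10 per frame = 1960 units
Total = 196 + 1960 = 2156


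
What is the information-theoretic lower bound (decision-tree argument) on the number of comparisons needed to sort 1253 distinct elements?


A binary decision tree of height h has at most 2^h leaves and needs at least n! of them, so h >= ceil(log2(n!)).
1253! is far too large to multiply out, so use Stirling's series:
  ln(n!) ~ n ln n - n + (1/2) ln(2 pi n) + 1/(12n)  (error below 1/(360 n^3), negligible here)
  ln(1253) = 7.1332960
  n ln n = 1253 * 7.1332960 = 8938.0199
  (1/2) ln(2 pi * 1253) = (1/2) ln(7872.8312) = 4.4856
  1/(12*1253) = 0.0001
  ln(1253!) ~ 8938.0199 - 1253 + 4.4856 + 0.0001 = 7689.5056
Convert to base 2: log2(1253!) = 7689.5056 / ln 2 = 7689.5056 / 0.69314718 = 11093.6116
ceil(11093.6116) = 11094


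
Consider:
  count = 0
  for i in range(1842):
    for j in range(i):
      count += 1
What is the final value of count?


For each i, the inner loop runs i times:
  i=0: inner runs 0 times
  i=1: inner runs 1 time
  i=2: inner runs 2 times
  i=3: inner runs 3 times
  i=4: inner runs 4 times
  i=5: inner runs 5 times
  i=6: inner runs 6 times
  i=7: inner runs 7 times
  ...
Total = 0 + 1 + 2 + ... + 1841 = 1842*(1842-1)/2 = 1695561


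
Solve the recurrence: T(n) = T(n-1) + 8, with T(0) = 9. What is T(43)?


Unrolling the recurrence:
T(43) = T(42) + 8
       = T(41) + 8 + 8
       = T(40) + 8*3
       ...
       = T(0) + 8*43
       = 9 + 344 = 353


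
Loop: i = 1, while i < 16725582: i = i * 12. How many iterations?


i multiplies by 12 each step:
i = 1 -> 12 -> 144 -> 1728 -> 20736 -> 248832 -> 2985984 -> 35831808 (stop)
Iterations = ceil(log_12(16725582)) = 7


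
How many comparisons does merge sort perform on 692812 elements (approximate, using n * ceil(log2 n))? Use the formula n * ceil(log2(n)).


Recursion depth: ceil(log2(692812)) = 20
Each recursion level merges n = 692812 elements
Total = 692812 * 20 = 13856240


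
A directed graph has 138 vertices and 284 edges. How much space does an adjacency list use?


Adjacency list: one list head per vertex + one entry per edge
Vertex heads: 138
Edge entries: 284
Total = 138 + 284 = 422


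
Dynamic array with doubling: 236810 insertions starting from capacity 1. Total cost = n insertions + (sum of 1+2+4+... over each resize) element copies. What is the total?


n = 236810
Insertion costs: 236810
Resizes copy 1, 2, 4, ... up to the largest power of 2 that is <= n-1 = 236809, i.e. 131072.
Copy costs = 1 + 2 + 4 + 8 + 16 + 32 + 64 + 128 + 256 + 512 + 1024 + 2048 + 4096 + 8192 + 16384 + 32768 + 65536 + 131072 = 262143
Total = 236810 + 262143 = 498953


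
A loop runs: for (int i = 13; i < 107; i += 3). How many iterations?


Loop starts at i = 13, increments by 3, stops when i >= 107.
Number of iterations = ceil((107 - 13) / 3)
= ceil(94 / 3)
= 32


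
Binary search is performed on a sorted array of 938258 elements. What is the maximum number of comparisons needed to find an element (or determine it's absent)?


Binary search halves the search space each comparison:
  Step 1: search space = 938258 -> 469129
  Step 2: search space = 469129 -> 234564
  Step 3: search space = 234564 -> 117282
  Step 4: search space = 117282 -> 58641
  Step 5: search space = 58641 -> 29320
  Step 6: search space = 29320 -> 14660
  Step 7: search space = 14660 -> 7330
  Step 8: search space = 7330 -> 3665
  Step 9: search space = 3665 -> 1832
  Step 10: search space = 1832 -> 916
  Step 11: search space = 916 -> 458
  Step 12: search space = 458 -> 229
  Step 13: search space = 229 -> 114
  Step 14: search space = 114 -> 57
  Step 15: search space = 57 -> 28
  Step 16: search space = 28 -> 14
  Step 17: search space = 14 -> 7
  Step 18: search space = 7 -> 3
  Step 19: search space = 3 -> 1
  Step 20: search space = 1 (final check)
Maximum comparisons = floor(log2(938258)) + 1 = 19 + 1 = 20


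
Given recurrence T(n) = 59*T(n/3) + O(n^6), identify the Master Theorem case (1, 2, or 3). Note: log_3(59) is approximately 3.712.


Master Theorem parameters: a=59, b=3, c=6
log_b(a) = 3.712
Compare b^c with a: 3^6 = 729 > 59, so c > log_b(a).
Comparing c=6 vs log_b(a)=3.712:
6 > 3.712 => Case 3
Result: T(n) = O(n^6)
Master Theorem case = 3


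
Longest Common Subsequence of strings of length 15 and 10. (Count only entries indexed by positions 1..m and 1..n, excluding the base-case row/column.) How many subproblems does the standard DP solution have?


DP table indexed by positions in both strings.
First string: 15 positions
Second string: 10 positions
Total = 15 * 10 = 150


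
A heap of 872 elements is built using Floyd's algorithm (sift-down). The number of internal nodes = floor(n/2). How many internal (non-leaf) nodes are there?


Leaf nodes occupy roughly half the array.
Sift-down is called for each internal node, starting from the last one.
Internal nodes = floor(n/2) = floor(872/2) = 436


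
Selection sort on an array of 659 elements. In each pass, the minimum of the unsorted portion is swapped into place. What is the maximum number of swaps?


Selection sort performs one swap per pass:
  Pass 1: find min in positions 0 to 658, swap with position 0
  Pass 2: find min in positions 1 to 658, swap with position 1
  Pass 3: find min in positions 2 to 658, swap with position 2
  Pass 4: find min in positions 3 to 658, swap with position 3
  Pass 5: find min in positions 4 to 658, swap with position 4
  ... (653 more passes)
Total passes (and swaps) = n - 1 = 659 - 1 = 658


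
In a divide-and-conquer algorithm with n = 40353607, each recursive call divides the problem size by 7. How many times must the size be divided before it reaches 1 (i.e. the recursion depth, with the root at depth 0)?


Number of divisions = log_7(40353607)
Sizes: 40353607 -> 5764801 -> 823543 -> 117649 -> 16807 -> 2401 -> 343 -> 49 -> 7 -> 1 (9 divisions)
Recursion depth = 9


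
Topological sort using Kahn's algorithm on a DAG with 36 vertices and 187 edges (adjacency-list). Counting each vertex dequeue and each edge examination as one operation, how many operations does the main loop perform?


Kahn's algorithm:
  1. Compute in-degrees: O(V + E)
  2. Process queue: each vertex dequeued once (O(V))
     each edge examined once (O(E))
Total = V + E = 36 + 187 = 223


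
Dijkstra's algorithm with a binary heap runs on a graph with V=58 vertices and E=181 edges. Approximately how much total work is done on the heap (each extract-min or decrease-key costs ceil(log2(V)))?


Dijkstra with a binary heap: each vertex is extracted once, each edge may relax once.
Each heap operation costs O(log V).
V + E = 58 + 181 = 239
ceil(log2(58)) = 6 (since 2^5 = 32 < 58 <= 64 = 2^6)
Total heap work = (V+E) * ceil(log2(V)) = 239 * 6 = 1434


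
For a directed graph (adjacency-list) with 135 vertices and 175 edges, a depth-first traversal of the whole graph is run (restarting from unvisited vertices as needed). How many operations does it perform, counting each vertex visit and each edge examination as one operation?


A full DFS traversal visits each vertex once and examines each edge once.
V = 135
E = 175
Sum = 135 + 175 = 310


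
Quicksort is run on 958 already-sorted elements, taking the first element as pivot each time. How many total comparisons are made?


Sum of comparisons per partition:
957 + 956 + ... + 1 + 0
= 958 * (958 - 1) / 2
= 958 * 957 / 2
= 458403


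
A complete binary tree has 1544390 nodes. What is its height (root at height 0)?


In a complete binary tree, level k holds nodes 2^k .. 2^(k+1)-1 (1-indexed).
Height = floor(log2(n)) = floor(log2(1544390)) = 20
Check: 2^20 = 1048576 <= 1544390 < 2097152 = 2^21


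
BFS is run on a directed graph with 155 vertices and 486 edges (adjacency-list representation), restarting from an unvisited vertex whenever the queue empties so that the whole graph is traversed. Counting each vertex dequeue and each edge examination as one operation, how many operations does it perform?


A full BFS traversal dequeues each vertex exactly once and examines each directed edge exactly once.
V = 155 (vertex processing cost)
E = 486 (edge examination cost)
Total operations proportional to V + E = 155 + 486 = 641


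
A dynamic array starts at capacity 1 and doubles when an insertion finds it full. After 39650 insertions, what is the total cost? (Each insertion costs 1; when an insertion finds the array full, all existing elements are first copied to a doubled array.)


Insertion cost: 39650 (one per element)
Resizes occur just before inserting elements 2, 3, 5, 9, ...
Elements copied at each resize: 1 + 2 + 4 + 8 + 16 + 32 + 64 + 128 + 256 + 512 + 1024 + 2048 + 4096 + 8192 + 16384 + 32768
Sum of copies = 65535 (geometric series: 2^k - 1)
Total = 39650 + 65535 = 105185


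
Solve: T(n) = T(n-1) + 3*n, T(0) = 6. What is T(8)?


Expanding the recurrence:
T(8) = T(7) + 3*8
       = T(6) + 3*7 + 3*8
       ...
       = T(0) + 3*(1 + 2 + ... + 8)
       = 6 + 3 * 8*9/2
       = 6 + 3 * 36
       = 6 + 108 = 114


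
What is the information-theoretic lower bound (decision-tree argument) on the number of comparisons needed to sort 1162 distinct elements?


A binary decision tree of height h has at most 2^h leaves and needs at least n! of them, so h >= ceil(log2(n!)).
1162! is far too large to multiply out, so use Stirling's series:
  ln(n!) ~ n ln n - n + (1/2) ln(2 pi n) + 1/(12n)  (error below 1/(360 n^3), negligible here)
  ln(1162) = 7.0578979
  n ln n = 1162 * 7.0578979 = 8201.2774
  (1/2) ln(2 pi * 1162) = (1/2) ln(7301.0613) = 4.4479
  1/(12*1162) = 0.0001
  ln(1162!) ~ 8201.2774 - 1162 + 4.4479 + 0.0001 = 7043.7254
Convert to base 2: log2(1162!) = 7043.7254 / ln 2 = 7043.7254 / 0.69314718 = 10161.9477
ceil(10161.9477) = 10162


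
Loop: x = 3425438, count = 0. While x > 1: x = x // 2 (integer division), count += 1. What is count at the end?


The variable x halves each step:
x = 3425438 -> 1712719 -> 856359 -> 428179 -> 214089 -> 107044 -> 53522 -> 26761 -> 13380 -> 6690 -> 3345 -> 1672 -> 836 -> 418 -> 209 -> 104 -> 52 -> 26 -> 13 -> 6 -> 3 -> 1
Number of halvings = floor(log2(3425438)) = 21


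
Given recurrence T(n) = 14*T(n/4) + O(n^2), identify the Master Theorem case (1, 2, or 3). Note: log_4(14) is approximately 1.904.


Master Theorem parameters: a=14, b=4, c=2
log_b(a) = 1.904
Compare b^c with a: 4^2 = 16 > 14, so c > log_b(a).
Comparing c=2 vs log_b(a)=1.904:
2 > 1.904 => Case 3
Result: T(n) = O(n^2)
Master Theorem case = 3


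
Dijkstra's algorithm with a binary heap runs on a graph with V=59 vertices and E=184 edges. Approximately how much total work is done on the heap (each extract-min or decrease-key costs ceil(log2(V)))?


Dijkstra with a binary heap: each vertex is extracted once, each edge may relax once.
Each heap operation costs O(log V).
V + E = 59 + 184 = 243
ceil(log2(59)) = 6 (since 2^5 = 32 < 59 <= 64 = 2^6)
Total heap work = (V+E) * ceil(log2(V)) = 243 * 6 = 1458


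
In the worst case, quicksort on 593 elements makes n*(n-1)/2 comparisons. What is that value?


Sum of comparisons per partition:
592 + 591 + ... + 1 + 0
= 593 * (593 - 1) / 2
= 593 * 592 / 2
= 175528


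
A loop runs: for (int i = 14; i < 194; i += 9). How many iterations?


Loop starts at i = 14, increments by 9, stops when i >= 194.
Number of iterations = ceil((194 - 14) / 9)
= ceil(180 / 9)
= 20


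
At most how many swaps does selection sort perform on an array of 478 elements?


Each of the 477 passes places one element in its final position.
Pass 1: swap minimum into position 0
Pass 2: swap minimum of remaining into position 1
...
Pass 477: last two elements, one swap
Maximum swaps = 478 - 1 = 477


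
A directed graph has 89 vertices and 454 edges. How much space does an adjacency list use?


Adjacency list: one list head per vertex + one entry per edge
Vertex heads: 89
Edge entries: 454
Total = 89 + 454 = 543


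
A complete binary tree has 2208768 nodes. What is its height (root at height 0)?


In a complete binary tree, level k holds nodes 2^k .. 2^(k+1)-1 (1-indexed).
Height = floor(log2(n)) = floor(log2(2208768)) = 21
Check: 2^21 = 2097152 <= 2208768 < 4194304 = 2^22


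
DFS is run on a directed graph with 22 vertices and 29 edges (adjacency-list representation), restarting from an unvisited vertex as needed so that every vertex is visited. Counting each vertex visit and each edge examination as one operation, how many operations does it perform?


A full DFS traversal processes each vertex exactly once (push/pop on stack).
Each directed edge is examined once.
V = 22, E = 29
V + E = 51


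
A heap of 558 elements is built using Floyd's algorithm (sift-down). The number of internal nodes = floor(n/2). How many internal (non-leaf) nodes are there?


Leaf nodes occupy roughly half the array.
Sift-down is called for each internal node, starting from the last one.
Internal nodes = floor(n/2) = floor(558/2) = 279


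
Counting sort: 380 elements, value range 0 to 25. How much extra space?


n = 380 (output array)
k = 26 (count array for 26 distinct values)
Extra space = 380 + 26 = 406


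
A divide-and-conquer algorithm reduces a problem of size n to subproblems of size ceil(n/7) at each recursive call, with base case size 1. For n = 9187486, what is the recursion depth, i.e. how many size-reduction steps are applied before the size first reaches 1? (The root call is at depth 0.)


Each step divides the size by 7 (rounding up); after k steps the size is ceil(n/7^k), which equals 1 exactly when 7^k >= n.
So the depth is the smallest k with 7^k >= 9187486, i.e. ceil(log_7(9187486)).
7^8 = 5764801 < 9187486 <= 40353607 = 7^9
Recursion depth = 9


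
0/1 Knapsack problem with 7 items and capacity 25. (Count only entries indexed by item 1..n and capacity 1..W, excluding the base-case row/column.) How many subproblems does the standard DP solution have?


The DP table is indexed by (item, capacity).
Rows: 7 items
Columns: 25 capacity values (1 to W)
Total subproblems = 7 * 25 = 175


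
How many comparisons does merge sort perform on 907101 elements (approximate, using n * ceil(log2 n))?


Recursion depth: ceil(log2(907101)) = 20
Each recursion level merges n = 907101 elements
Total = 907101 * 20 = 18142020


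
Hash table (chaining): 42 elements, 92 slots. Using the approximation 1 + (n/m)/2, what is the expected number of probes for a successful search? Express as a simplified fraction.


Computing expected probes:
alpha = 42/92
= 1 + alpha/2
= 1 + 42/(2*92)
= (2*92 + 42) / (2*92)
= 226/184 = 113/92


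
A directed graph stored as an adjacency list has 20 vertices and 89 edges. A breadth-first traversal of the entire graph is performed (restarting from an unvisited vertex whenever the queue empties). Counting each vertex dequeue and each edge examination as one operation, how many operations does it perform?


A full BFS traversal dequeues each vertex once and examines each edge once.
Vertex visits: 20
Edge visits: 89
V + E = 20 + 89 = 109


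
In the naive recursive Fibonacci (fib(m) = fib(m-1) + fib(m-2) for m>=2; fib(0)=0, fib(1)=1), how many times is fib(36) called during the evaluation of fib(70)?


Let N(m) = number of times fib(m) is called while evaluating fib(70).
N(70) = 1 (the initial call).
N(69) = 1 (only fib(70) calls it).
For 1 <= m <= 68: fib(m) is called by fib(m+1) and fib(m+2), so
  N(m) = N(m+1) + N(m+2).
fib(0) is called only by fib(2), so N(0) = N(2).
Walk down from m=70:
  N(70)=1, N(69)=1, N(68)=2, N(67)=3, N(66)=5, N(65)=8, N(64)=13, N(63)=21, N(62)=34, N(61)=55, N(60)=89, N(59)=144, N(58)=233, N(57)=377, N(56)=610, N(55)=987, N(54)=1597, N(53)=2584, N(52)=4181, N(51)=6765, N(50)=10946, N(49)=17711, N(48)=28657, N(47)=46368, N(46)=75025, N(45)=121393, N(44)=196418, N(43)=317811, N(42)=514229, N(41)=832040, N(40)=1346269, N(39)=2178309, N(38)=3524578, N(37)=5702887, N(36)=9227465
N(36) = 9227465


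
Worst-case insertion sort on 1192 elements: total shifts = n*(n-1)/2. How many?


Sum of shifts = 1 + 2 + 3 + ... + 1191
= 1192 * 1191 / 2
= 1419672 / 2
= 709836


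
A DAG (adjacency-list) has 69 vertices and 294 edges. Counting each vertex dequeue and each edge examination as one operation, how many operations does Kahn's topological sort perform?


V = 69 (vertex processing)
E = 294 (edge processing)
V + E = 69 + 294 = 363


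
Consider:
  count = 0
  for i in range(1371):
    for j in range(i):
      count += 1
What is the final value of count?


For each i, the inner loop runs i times:
  i=0: inner runs 0 times
  i=1: inner runs 1 time
  i=2: inner runs 2 times
  i=3: inner runs 3 times
  i=4: inner runs 4 times
  i=5: inner runs 5 times
  i=6: inner runs 6 times
  i=7: inner runs 7 times
  ...
Total = 0 + 1 + 2 + ... + 1370 = 1371*(1371-1)/2 = 939135


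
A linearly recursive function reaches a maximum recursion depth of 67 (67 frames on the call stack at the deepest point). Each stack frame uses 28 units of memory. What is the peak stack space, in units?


Maximum recursion depth = 67 frames
Memory per frame = 28 units
Total stack space = depth * frame_size
= 67 * 28 = 1876


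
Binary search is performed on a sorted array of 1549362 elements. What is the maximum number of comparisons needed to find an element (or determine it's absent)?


Binary search halves the search space each comparison:
  Step 1: search space = 1549362 -> 774681
  Step 2: search space = 774681 -> 387340
  Step 3: search space = 387340 -> 193670
  Step 4: search space = 193670 -> 96835
  Step 5: search space = 96835 -> 48417
  Step 6: search space = 48417 -> 24208
  Step 7: search space = 24208 -> 12104
  Step 8: search space = 12104 -> 6052
  Step 9: search space = 6052 -> 3026
  Step 10: search space = 3026 -> 1513
  Step 11: search space = 1513 -> 756
  Step 12: search space = 756 -> 378
  Step 13: search space = 378 -> 189
  Step 14: search space = 189 -> 94
  Step 15: search space = 94 -> 47
  Step 16: search space = 47 -> 23
  Step 17: search space = 23 -> 11
  Step 18: search space = 11 -> 5
  Step 19: search space = 5 -> 2
  Step 20: search space = 2 -> 1
  Step 21: search space = 1 (final check)
Maximum comparisons = floor(log2(1549362)) + 1 = 20 + 1 = 21


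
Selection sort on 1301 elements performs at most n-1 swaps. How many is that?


Each of the 1300 passes places one element in its final position.
Pass 1: swap minimum into position 0
Pass 2: swap minimum of remaining into position 1
...
Pass 1300: last two elements, one swap
Maximum swaps = 1301 - 1 = 1300
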